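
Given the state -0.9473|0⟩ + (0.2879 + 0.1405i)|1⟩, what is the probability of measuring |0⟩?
0.8974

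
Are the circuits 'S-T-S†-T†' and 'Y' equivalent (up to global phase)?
No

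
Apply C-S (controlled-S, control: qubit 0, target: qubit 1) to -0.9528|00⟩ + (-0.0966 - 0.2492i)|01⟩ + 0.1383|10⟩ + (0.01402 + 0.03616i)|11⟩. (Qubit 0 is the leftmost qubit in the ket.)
-0.9528|00⟩ + (-0.0966 - 0.2492i)|01⟩ + 0.1383|10⟩ + (-0.03616 + 0.01402i)|11⟩

C-S leaves the control-|0⟩ kets |00⟩, |01⟩ unchanged and applies S to qubit 1 on the control-|1⟩ pair (|10⟩, |11⟩).
S = [[1, 0], [0, i]].
With a = amp(|10⟩) = 0.1383 and b = amp(|11⟩) = (0.01402 + 0.03616i):
new amp(|10⟩) = (1)·a = 0.1383
new amp(|11⟩) = (i)·b = (-0.03616 + 0.01402i)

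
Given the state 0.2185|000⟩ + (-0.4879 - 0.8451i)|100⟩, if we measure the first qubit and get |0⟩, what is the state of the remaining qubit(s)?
|00⟩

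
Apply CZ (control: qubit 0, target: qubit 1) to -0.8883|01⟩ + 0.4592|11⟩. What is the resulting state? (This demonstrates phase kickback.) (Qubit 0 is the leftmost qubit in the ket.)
-0.8883|01⟩ - 0.4592|11⟩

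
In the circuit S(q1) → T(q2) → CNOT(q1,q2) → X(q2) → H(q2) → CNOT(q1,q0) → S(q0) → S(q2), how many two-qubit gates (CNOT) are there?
2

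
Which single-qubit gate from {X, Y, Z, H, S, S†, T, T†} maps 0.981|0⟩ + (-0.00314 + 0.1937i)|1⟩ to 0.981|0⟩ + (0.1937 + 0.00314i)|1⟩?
S†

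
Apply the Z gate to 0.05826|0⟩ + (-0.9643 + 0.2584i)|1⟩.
0.05826|0⟩ + (0.9643 - 0.2584i)|1⟩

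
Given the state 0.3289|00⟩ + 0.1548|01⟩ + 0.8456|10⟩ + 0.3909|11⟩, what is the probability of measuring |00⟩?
0.1082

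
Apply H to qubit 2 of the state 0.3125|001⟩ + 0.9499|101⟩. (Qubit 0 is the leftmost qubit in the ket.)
0.221|000⟩ - 0.221|001⟩ + 0.6717|100⟩ - 0.6717|101⟩

H on qubit 2 mixes each pair of kets that differ only in qubit 2: amplitudes (a, b) of (|…0…⟩, |…1…⟩) become ((a + b)/√2, (a − b)/√2). Kets absent from the input have amplitude 0.
(|000⟩, |001⟩): (a, b) = (0, 0.3125) → (0.221, -0.221)
(|100⟩, |101⟩): (a, b) = (0, 0.9499) → (0.6717, -0.6717)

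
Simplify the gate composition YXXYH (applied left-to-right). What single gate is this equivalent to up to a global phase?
H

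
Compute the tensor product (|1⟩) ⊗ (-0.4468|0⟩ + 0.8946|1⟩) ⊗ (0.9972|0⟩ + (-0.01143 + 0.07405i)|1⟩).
-0.4455|100⟩ + (0.005107 - 0.03309i)|101⟩ + 0.8921|110⟩ + (-0.01023 + 0.06625i)|111⟩

amp(|b₁b₂…⟩) = product of the factor amplitudes for bits b₁, b₂, …; only kets whose every factor amplitude is nonzero survive.
|100⟩: (1)(-0.4468)(0.9972) = -0.4455
|101⟩: (1)(-0.4468)(-0.01143 + 0.07405i) = (0.005107 - 0.03309i)
|110⟩: (1)(0.8946)(0.9972) = 0.8921
|111⟩: (1)(0.8946)(-0.01143 + 0.07405i) = (-0.01023 + 0.06625i)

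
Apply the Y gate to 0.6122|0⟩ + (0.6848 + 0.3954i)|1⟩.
(0.3954 - 0.6848i)|0⟩ + 0.6122i|1⟩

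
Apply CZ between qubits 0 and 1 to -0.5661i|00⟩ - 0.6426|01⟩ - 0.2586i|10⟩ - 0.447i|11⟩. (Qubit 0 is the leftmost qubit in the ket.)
-0.5661i|00⟩ - 0.6426|01⟩ - 0.2586i|10⟩ + 0.447i|11⟩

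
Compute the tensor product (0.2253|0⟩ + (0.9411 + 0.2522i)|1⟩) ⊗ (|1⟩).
0.2253|01⟩ + (0.9411 + 0.2522i)|11⟩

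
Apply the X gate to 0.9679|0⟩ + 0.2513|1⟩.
0.2513|0⟩ + 0.9679|1⟩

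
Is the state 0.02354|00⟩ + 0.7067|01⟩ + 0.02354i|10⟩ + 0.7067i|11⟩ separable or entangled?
Separable

Writing the state as a|00⟩ + b|01⟩ + c|10⟩ + d|11⟩, it is a product state iff ad − bc = 0.
Here (a, b, c, d) = (0.02354, 0.7067, 0.02354i, 0.7067i): ad − bc = (0.02354)(0.7067i) − (0.7067)(0.02354i) = 0, so the state is separable.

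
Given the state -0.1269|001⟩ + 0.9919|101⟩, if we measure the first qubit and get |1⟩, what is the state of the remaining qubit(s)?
|01⟩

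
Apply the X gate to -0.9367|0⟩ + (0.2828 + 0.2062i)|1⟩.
(0.2828 + 0.2062i)|0⟩ - 0.9367|1⟩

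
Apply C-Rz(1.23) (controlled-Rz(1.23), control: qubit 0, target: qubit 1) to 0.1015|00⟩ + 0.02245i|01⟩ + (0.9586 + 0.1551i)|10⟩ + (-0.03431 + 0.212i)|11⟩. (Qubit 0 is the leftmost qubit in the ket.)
0.1015|00⟩ + 0.02245i|01⟩ + (0.8724 - 0.4264i)|10⟩ + (-0.1503 + 0.1534i)|11⟩

C-Rz(1.23) leaves the control-|0⟩ kets |00⟩, |01⟩ unchanged and applies Rz(1.23) to qubit 1 on the control-|1⟩ pair (|10⟩, |11⟩).
Rz(1.23) = [[e^(−iθ/2), 0], [0, e^(iθ/2)]] with e^(±iθ/2) = cos(θ/2) ± i·sin(θ/2); θ = 1.23, cos(θ/2) ≈ 0.816773, sin(θ/2) ≈ 0.576959.
With a = amp(|10⟩) = (0.9586 + 0.1551i) and b = amp(|11⟩) = (-0.03431 + 0.212i):
new amp(|10⟩) = (0.816773 - 0.576959i)·a = (0.8724 - 0.4264i)
new amp(|11⟩) = (0.816773 + 0.576959i)·b = (-0.1503 + 0.1534i)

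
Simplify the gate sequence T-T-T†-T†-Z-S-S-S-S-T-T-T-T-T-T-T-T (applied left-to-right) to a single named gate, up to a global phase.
Z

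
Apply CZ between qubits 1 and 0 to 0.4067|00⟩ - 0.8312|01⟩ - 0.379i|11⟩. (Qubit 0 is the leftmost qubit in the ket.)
0.4067|00⟩ - 0.8312|01⟩ + 0.379i|11⟩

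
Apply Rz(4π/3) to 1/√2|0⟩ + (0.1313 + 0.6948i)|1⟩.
(-1/√8 - 0.6124i)|0⟩ + (-0.6674 - 0.2337i)|1⟩

Rz(4π/3) = [[e^(−iθ/2), 0], [0, e^(iθ/2)]] with e^(±iθ/2) = cos(θ/2) ± i·sin(θ/2); θ = 4π/3, cos(θ/2) ≈ -0.5, sin(θ/2) ≈ 0.866025.
With a = amp(|0⟩) = 1/√2 and b = amp(|1⟩) = (0.1313 + 0.6948i):
new amp(|0⟩) = (-0.5 - 0.866025i)·a = (-1/√8 - 0.6124i)
new amp(|1⟩) = (-0.5 + 0.866025i)·b = (-0.6674 - 0.2337i)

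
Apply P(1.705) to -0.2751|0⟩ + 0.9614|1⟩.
-0.2751|0⟩ + (-0.1286 + 0.9528i)|1⟩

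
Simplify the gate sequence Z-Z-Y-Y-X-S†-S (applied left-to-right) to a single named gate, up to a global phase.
X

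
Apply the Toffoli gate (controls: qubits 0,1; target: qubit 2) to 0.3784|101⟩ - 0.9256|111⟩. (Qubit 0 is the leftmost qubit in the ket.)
0.3784|101⟩ - 0.9256|110⟩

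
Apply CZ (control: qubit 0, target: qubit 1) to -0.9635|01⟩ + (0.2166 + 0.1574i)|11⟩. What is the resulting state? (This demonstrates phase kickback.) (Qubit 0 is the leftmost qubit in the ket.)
-0.9635|01⟩ + (-0.2166 - 0.1574i)|11⟩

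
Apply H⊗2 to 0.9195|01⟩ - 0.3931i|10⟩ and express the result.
(0.4598 - 0.1966i)|00⟩ + (-0.4598 - 0.1966i)|01⟩ + (0.4598 + 0.1966i)|10⟩ + (-0.4598 + 0.1966i)|11⟩

H⊗2 gives amp(|y⟩) = (1/2) Σ_x (−1)^(x·y) amp(|x⟩), where x·y is the number of positions in which both x and y have a 1.
|00⟩: (0.9195 - 0.3931i)/2 = (0.4598 - 0.1966i)
|01⟩: (-0.9195 - 0.3931i)/2 = (-0.4598 - 0.1966i)
|10⟩: (0.9195 + 0.3931i)/2 = (0.4598 + 0.1966i)
|11⟩: (-0.9195 + 0.3931i)/2 = (-0.4598 + 0.1966i)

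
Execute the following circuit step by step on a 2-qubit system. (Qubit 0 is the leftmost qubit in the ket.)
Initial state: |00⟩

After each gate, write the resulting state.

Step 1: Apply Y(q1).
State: i|01⟩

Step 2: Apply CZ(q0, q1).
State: i|01⟩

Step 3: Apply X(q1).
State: i|00⟩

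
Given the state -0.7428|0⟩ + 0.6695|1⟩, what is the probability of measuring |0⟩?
0.5518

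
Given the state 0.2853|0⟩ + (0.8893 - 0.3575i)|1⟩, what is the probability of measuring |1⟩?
0.9187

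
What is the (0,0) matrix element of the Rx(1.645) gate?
0.6804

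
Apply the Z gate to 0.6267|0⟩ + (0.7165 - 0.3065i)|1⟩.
0.6267|0⟩ + (-0.7165 + 0.3065i)|1⟩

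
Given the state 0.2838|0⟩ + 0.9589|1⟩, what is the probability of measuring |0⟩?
0.08054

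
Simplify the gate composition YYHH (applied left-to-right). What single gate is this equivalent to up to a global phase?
I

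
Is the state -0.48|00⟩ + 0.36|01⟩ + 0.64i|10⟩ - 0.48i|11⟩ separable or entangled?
Separable

Writing the state as a|00⟩ + b|01⟩ + c|10⟩ + d|11⟩, it is a product state iff ad − bc = 0.
Here (a, b, c, d) = (-0.48, 0.36, 0.64i, -0.48i): ad − bc = (-0.48)(-0.48i) − (0.36)(0.64i) = 0, so the state is separable.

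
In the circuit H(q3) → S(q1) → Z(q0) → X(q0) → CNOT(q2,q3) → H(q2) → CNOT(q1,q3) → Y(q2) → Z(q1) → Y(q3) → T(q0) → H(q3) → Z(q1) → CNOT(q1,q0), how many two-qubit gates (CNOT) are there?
3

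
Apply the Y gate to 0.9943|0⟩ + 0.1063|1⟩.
-0.1063i|0⟩ + 0.9943i|1⟩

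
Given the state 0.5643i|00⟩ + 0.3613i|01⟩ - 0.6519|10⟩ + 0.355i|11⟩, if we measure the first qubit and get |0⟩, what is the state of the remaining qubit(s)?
0.8422i|0⟩ + 0.5392i|1⟩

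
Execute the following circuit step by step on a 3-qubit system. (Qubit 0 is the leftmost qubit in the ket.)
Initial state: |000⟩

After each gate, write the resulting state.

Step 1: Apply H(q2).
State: 1/√2|000⟩ + 1/√2|001⟩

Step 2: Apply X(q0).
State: 1/√2|100⟩ + 1/√2|101⟩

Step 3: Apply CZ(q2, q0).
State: 1/√2|100⟩ - 1/√2|101⟩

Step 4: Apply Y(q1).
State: (1/√2)i|110⟩ - (1/√2)i|111⟩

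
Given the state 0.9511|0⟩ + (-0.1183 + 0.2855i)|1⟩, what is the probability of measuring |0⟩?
0.9046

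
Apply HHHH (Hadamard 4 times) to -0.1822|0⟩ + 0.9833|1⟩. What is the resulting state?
-0.1822|0⟩ + 0.9833|1⟩

H² = I, so an even number of Hadamards cancels: H^4 = I and the state is unchanged.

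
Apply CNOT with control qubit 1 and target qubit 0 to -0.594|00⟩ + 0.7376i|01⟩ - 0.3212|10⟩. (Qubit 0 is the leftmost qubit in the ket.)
-0.594|00⟩ - 0.3212|10⟩ + 0.7376i|11⟩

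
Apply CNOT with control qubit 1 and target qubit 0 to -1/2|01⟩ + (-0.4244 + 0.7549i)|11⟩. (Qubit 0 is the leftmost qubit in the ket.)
(-0.4244 + 0.7549i)|01⟩ - 1/2|11⟩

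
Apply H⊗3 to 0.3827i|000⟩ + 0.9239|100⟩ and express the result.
(0.3266 + 0.1353i)|000⟩ + (0.3266 + 0.1353i)|001⟩ + (0.3266 + 0.1353i)|010⟩ + (0.3266 + 0.1353i)|011⟩ + (-0.3266 + 0.1353i)|100⟩ + (-0.3266 + 0.1353i)|101⟩ + (-0.3266 + 0.1353i)|110⟩ + (-0.3266 + 0.1353i)|111⟩

H⊗3 gives amp(|y⟩) = (1/2√2) Σ_x (−1)^(x·y) amp(|x⟩), where x·y is the number of positions in which both x and y have a 1.
|000⟩: (0.3827i + 0.9239)/(2√2) = (0.3266 + 0.1353i)
|001⟩: (0.3827i + 0.9239)/(2√2) = (0.3266 + 0.1353i)
|010⟩: (0.3827i + 0.9239)/(2√2) = (0.3266 + 0.1353i)
|011⟩: (0.3827i + 0.9239)/(2√2) = (0.3266 + 0.1353i)
|100⟩: (0.3827i - 0.9239)/(2√2) = (-0.3266 + 0.1353i)
|101⟩: (0.3827i - 0.9239)/(2√2) = (-0.3266 + 0.1353i)
|110⟩: (0.3827i - 0.9239)/(2√2) = (-0.3266 + 0.1353i)
|111⟩: (0.3827i - 0.9239)/(2√2) = (-0.3266 + 0.1353i)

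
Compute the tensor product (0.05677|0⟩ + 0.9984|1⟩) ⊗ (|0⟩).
0.05677|00⟩ + 0.9984|10⟩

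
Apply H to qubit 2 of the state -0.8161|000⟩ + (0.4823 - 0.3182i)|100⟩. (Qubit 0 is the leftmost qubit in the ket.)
-0.5771|000⟩ - 0.5771|001⟩ + (0.341 - 0.225i)|100⟩ + (0.341 - 0.225i)|101⟩

H on qubit 2 mixes each pair of kets that differ only in qubit 2: amplitudes (a, b) of (|…0…⟩, |…1…⟩) become ((a + b)/√2, (a − b)/√2). Kets absent from the input have amplitude 0.
(|000⟩, |001⟩): (a, b) = (-0.8161, 0) → (-0.5771, -0.5771)
(|100⟩, |101⟩): (a, b) = ((0.4823 - 0.3182i), 0) → ((0.341 - 0.225i), (0.341 - 0.225i))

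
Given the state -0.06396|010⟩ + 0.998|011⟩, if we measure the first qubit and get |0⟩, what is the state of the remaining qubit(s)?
-0.06396|10⟩ + 0.998|11⟩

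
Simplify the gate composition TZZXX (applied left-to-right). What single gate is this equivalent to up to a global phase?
T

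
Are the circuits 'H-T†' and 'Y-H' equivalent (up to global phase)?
No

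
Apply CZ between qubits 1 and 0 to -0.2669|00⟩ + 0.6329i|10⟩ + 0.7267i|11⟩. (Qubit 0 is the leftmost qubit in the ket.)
-0.2669|00⟩ + 0.6329i|10⟩ - 0.7267i|11⟩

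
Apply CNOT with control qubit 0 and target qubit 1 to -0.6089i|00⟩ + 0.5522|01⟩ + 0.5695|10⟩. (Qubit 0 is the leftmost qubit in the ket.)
-0.6089i|00⟩ + 0.5522|01⟩ + 0.5695|11⟩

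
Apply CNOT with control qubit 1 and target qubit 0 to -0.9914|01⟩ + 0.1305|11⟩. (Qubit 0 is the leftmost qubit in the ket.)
0.1305|01⟩ - 0.9914|11⟩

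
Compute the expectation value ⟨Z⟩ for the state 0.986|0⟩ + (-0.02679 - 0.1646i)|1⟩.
0.9444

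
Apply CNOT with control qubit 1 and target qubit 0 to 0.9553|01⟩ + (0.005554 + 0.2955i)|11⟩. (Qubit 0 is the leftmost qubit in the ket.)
(0.005554 + 0.2955i)|01⟩ + 0.9553|11⟩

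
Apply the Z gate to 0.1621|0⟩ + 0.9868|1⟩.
0.1621|0⟩ - 0.9868|1⟩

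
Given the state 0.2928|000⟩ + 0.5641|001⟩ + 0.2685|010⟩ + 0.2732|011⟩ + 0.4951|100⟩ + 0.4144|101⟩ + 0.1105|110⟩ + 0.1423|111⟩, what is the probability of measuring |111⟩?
0.02025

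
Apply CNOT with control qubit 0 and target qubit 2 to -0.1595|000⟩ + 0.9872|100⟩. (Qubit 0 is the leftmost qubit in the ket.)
-0.1595|000⟩ + 0.9872|101⟩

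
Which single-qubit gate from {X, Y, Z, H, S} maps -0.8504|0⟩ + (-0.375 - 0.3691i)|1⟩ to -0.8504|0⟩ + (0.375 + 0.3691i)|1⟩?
Z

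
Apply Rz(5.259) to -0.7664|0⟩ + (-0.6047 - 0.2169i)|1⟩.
(0.6681 + 0.3755i)|0⟩ + (0.6334 - 0.1072i)|1⟩

Rz(5.259) = [[e^(−iθ/2), 0], [0, e^(iθ/2)]] with e^(±iθ/2) = cos(θ/2) ± i·sin(θ/2); θ = 5.259, cos(θ/2) ≈ -0.871721, sin(θ/2) ≈ 0.490003.
With a = amp(|0⟩) = -0.7664 and b = amp(|1⟩) = (-0.6047 - 0.2169i):
new amp(|0⟩) = (-0.871721 - 0.490003i)·a = (0.6681 + 0.3755i)
new amp(|1⟩) = (-0.871721 + 0.490003i)·b = (0.6334 - 0.1072i)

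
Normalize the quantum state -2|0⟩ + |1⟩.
-0.8944|0⟩ + 1/√5|1⟩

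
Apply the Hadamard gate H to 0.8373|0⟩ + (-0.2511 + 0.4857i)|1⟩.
(0.4145 + 0.3434i)|0⟩ + (0.7696 - 0.3434i)|1⟩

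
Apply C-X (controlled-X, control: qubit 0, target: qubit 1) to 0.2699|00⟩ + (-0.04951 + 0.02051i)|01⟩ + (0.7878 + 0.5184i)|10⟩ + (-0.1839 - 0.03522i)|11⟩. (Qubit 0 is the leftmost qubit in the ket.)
0.2699|00⟩ + (-0.04951 + 0.02051i)|01⟩ + (-0.1839 - 0.03522i)|10⟩ + (0.7878 + 0.5184i)|11⟩

C-X leaves the control-|0⟩ kets |00⟩, |01⟩ unchanged and applies X to qubit 1 on the control-|1⟩ pair (|10⟩, |11⟩).
X = [[0, 1], [1, 0]].
With a = amp(|10⟩) = (0.7878 + 0.5184i) and b = amp(|11⟩) = (-0.1839 - 0.03522i):
new amp(|10⟩) = (1)·b = (-0.1839 - 0.03522i)
new amp(|11⟩) = (1)·a = (0.7878 + 0.5184i)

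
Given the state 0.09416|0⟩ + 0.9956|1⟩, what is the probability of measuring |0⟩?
0.008866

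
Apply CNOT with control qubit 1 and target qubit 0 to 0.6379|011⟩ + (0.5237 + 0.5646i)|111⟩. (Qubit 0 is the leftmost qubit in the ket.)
(0.5237 + 0.5646i)|011⟩ + 0.6379|111⟩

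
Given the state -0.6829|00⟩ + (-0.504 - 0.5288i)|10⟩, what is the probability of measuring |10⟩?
0.5336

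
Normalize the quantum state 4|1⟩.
|1⟩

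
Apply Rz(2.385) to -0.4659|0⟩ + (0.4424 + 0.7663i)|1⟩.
(-0.1721 + 0.433i)|0⟩ + (-0.5487 + 0.6941i)|1⟩

Rz(2.385) = [[e^(−iθ/2), 0], [0, e^(iθ/2)]] with e^(±iθ/2) = cos(θ/2) ± i·sin(θ/2); θ = 2.385, cos(θ/2) ≈ 0.369338, sin(θ/2) ≈ 0.929295.
With a = amp(|0⟩) = -0.4659 and b = amp(|1⟩) = (0.4424 + 0.7663i):
new amp(|0⟩) = (0.369338 - 0.929295i)·a = (-0.1721 + 0.433i)
new amp(|1⟩) = (0.369338 + 0.929295i)·b = (-0.5487 + 0.6941i)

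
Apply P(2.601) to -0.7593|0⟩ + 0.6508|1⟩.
-0.7593|0⟩ + (-0.558 + 0.3349i)|1⟩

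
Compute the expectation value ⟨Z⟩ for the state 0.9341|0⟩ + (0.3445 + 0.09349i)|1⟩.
0.7451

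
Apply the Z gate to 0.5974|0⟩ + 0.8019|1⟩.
0.5974|0⟩ - 0.8019|1⟩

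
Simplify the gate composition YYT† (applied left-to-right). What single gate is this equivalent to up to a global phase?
T†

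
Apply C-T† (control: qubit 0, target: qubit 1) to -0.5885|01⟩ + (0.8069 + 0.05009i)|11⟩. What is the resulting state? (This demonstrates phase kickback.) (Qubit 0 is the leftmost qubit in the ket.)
-0.5885|01⟩ + (0.606 - 0.5351i)|11⟩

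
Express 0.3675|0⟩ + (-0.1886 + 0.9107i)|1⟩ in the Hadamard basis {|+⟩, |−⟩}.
(0.1265 + 0.644i)|+⟩ + (0.3932 - 0.644i)|−⟩

With |ψ⟩ = α|0⟩ + β|1⟩, the Hadamard-basis coefficients are ⟨+|ψ⟩ = (α + β)/√2 and ⟨−|ψ⟩ = (α − β)/√2.
Here α = 0.3675, β = (-0.1886 + 0.9107i): (α + β)/√2 = (0.1265 + 0.644i), (α − β)/√2 = (0.3932 - 0.644i).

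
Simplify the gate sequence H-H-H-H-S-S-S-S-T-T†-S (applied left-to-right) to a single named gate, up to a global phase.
S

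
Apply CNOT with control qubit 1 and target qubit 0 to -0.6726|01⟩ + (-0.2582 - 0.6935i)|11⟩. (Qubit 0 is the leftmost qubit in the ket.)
(-0.2582 - 0.6935i)|01⟩ - 0.6726|11⟩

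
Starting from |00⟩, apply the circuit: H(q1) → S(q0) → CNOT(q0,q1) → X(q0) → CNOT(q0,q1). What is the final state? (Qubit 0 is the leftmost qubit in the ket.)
1/√2|10⟩ + 1/√2|11⟩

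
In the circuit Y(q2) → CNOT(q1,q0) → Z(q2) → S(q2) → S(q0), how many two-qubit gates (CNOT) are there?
1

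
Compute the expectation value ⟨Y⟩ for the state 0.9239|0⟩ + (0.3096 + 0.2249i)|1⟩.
0.4156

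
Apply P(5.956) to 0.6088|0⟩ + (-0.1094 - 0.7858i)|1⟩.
0.6088|0⟩ + (-0.3561 - 0.709i)|1⟩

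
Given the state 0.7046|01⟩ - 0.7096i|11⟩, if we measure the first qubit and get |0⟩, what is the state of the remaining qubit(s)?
|1⟩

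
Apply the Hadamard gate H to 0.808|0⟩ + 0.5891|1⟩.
0.9879|0⟩ + 0.1548|1⟩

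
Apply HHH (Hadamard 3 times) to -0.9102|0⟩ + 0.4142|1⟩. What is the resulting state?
-0.3507|0⟩ - 0.9365|1⟩

H² = I, so H^3 = H: a single Hadamard. With (a, b) = (-0.9102, 0.4142), H gives ((a + b)/√2, (a − b)/√2) = (-0.3507, -0.9365).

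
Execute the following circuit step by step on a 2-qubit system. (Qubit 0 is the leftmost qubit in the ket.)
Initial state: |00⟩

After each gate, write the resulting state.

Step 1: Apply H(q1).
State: 1/√2|00⟩ + 1/√2|01⟩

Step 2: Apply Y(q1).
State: -(1/√2)i|00⟩ + (1/√2)i|01⟩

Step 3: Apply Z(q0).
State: -(1/√2)i|00⟩ + (1/√2)i|01⟩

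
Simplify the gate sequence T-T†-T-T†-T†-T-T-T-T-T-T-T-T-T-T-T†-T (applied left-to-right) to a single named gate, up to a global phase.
T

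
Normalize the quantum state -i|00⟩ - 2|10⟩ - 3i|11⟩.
-0.2673i|00⟩ - 0.5345|10⟩ - 0.8018i|11⟩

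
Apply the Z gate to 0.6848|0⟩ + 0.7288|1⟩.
0.6848|0⟩ - 0.7288|1⟩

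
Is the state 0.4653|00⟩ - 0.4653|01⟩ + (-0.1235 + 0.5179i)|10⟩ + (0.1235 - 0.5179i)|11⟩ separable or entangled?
Separable

Writing the state as a|00⟩ + b|01⟩ + c|10⟩ + d|11⟩, it is a product state iff ad − bc = 0.
Here (a, b, c, d) = (0.4653, -0.4653, (-0.1235 + 0.5179i), (0.1235 - 0.5179i)): ad − bc = (0.4653)(0.1235 - 0.5179i) − (-0.4653)(-0.1235 + 0.5179i) = 0, so the state is separable.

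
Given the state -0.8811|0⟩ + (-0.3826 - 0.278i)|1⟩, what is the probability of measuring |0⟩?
0.7763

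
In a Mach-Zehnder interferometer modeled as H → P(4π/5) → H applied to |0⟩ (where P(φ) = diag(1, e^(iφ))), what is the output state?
(0.09549 + 0.2939i)|0⟩ + (0.9045 - 0.2939i)|1⟩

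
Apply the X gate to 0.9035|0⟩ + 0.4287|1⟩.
0.4287|0⟩ + 0.9035|1⟩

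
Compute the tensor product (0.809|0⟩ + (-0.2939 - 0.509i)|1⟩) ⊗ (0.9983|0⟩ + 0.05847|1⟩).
0.8076|00⟩ + 0.0473|01⟩ + (-0.2934 - 0.5081i)|10⟩ + (-0.01718 - 0.02976i)|11⟩

amp(|b₁b₂…⟩) = product of the factor amplitudes for bits b₁, b₂, …; only kets whose every factor amplitude is nonzero survive.
|00⟩: (0.809)(0.9983) = 0.8076
|01⟩: (0.809)(0.05847) = 0.0473
|10⟩: (-0.2939 - 0.509i)(0.9983) = (-0.2934 - 0.5081i)
|11⟩: (-0.2939 - 0.509i)(0.05847) = (-0.01718 - 0.02976i)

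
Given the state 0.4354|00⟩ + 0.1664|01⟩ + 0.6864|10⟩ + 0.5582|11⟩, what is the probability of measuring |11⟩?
0.3116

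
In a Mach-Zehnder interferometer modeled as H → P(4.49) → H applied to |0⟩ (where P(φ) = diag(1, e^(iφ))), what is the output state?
(0.3897 - 0.4877i)|0⟩ + (0.6103 + 0.4877i)|1⟩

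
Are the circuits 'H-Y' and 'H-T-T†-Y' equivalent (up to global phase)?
Yes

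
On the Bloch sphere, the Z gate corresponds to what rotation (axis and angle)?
Rotation by π around the z-axis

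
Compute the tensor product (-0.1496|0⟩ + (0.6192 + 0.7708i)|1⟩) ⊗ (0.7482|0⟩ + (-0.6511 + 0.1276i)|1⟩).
-0.1119|00⟩ + (0.0974 - 0.01909i)|01⟩ + (0.4633 + 0.5767i)|10⟩ + (-0.5015 - 0.4229i)|11⟩

amp(|b₁b₂…⟩) = product of the factor amplitudes for bits b₁, b₂, …; only kets whose every factor amplitude is nonzero survive.
|00⟩: (-0.1496)(0.7482) = -0.1119
|01⟩: (-0.1496)(-0.6511 + 0.1276i) = (0.0974 - 0.01909i)
|10⟩: (0.6192 + 0.7708i)(0.7482) = (0.4633 + 0.5767i)
|11⟩: (0.6192 + 0.7708i)(-0.6511 + 0.1276i) = (-0.5015 - 0.4229i)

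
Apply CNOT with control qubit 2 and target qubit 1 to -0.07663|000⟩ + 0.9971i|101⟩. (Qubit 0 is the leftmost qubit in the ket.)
-0.07663|000⟩ + 0.9971i|111⟩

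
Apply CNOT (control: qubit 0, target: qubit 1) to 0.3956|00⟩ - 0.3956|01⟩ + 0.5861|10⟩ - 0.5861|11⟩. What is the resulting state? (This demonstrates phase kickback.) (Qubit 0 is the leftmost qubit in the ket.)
0.3956|00⟩ - 0.3956|01⟩ - 0.5861|10⟩ + 0.5861|11⟩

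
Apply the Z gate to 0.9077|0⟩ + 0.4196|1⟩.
0.9077|0⟩ - 0.4196|1⟩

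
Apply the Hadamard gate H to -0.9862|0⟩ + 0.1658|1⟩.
-0.5801|0⟩ - 0.8146|1⟩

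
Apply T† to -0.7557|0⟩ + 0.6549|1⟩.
-0.7557|0⟩ + (0.4631 - 0.4631i)|1⟩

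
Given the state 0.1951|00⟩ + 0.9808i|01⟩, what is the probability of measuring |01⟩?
0.962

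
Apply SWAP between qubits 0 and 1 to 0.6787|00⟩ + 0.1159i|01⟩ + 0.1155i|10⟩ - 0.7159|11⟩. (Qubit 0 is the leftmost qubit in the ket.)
0.6787|00⟩ + 0.1155i|01⟩ + 0.1159i|10⟩ - 0.7159|11⟩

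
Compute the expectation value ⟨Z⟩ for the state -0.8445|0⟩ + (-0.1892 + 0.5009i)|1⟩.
0.4265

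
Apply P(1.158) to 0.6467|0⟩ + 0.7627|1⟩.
0.6467|0⟩ + (0.306 + 0.6986i)|1⟩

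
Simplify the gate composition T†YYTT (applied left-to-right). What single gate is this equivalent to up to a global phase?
T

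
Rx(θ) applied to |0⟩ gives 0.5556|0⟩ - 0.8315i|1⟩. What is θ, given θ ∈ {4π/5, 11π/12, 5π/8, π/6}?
5π/8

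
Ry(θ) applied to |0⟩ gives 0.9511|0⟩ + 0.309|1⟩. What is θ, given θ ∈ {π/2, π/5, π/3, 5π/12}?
π/5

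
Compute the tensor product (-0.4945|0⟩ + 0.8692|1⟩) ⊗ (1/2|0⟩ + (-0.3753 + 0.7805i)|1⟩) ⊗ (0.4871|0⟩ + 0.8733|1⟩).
-0.1204|000⟩ - 0.2159|001⟩ + (0.0904 - 0.188i)|010⟩ + (0.1621 - 0.3371i)|011⟩ + 0.2117|100⟩ + 0.3795|101⟩ + (-0.1589 + 0.3305i)|110⟩ + (-0.2849 + 0.5925i)|111⟩

amp(|b₁b₂…⟩) = product of the factor amplitudes for bits b₁, b₂, …; only kets whose every factor amplitude is nonzero survive.
|000⟩: (-0.4945)(1/2)(0.4871) = -0.1204
|001⟩: (-0.4945)(1/2)(0.8733) = -0.2159
|010⟩: (-0.4945)(-0.3753 + 0.7805i)(0.4871) = (0.0904 - 0.188i)
|011⟩: (-0.4945)(-0.3753 + 0.7805i)(0.8733) = (0.1621 - 0.3371i)
|100⟩: (0.8692)(1/2)(0.4871) = 0.2117
|101⟩: (0.8692)(1/2)(0.8733) = 0.3795
|110⟩: (0.8692)(-0.3753 + 0.7805i)(0.4871) = (-0.1589 + 0.3305i)
|111⟩: (0.8692)(-0.3753 + 0.7805i)(0.8733) = (-0.2849 + 0.5925i)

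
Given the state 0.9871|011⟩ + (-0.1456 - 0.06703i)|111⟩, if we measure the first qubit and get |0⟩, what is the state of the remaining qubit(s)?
|11⟩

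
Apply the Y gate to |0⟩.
i|1⟩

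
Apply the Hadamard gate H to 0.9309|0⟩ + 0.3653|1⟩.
0.9166|0⟩ + 0.3999|1⟩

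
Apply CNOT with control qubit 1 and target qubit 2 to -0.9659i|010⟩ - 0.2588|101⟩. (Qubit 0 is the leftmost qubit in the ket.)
-0.9659i|011⟩ - 0.2588|101⟩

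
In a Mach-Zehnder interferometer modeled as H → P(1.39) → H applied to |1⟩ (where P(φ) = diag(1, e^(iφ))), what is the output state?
(0.4101 - 0.4919i)|0⟩ + (0.5899 + 0.4919i)|1⟩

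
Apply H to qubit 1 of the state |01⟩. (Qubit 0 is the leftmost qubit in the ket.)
1/√2|00⟩ - 1/√2|01⟩

H on qubit 1 mixes each pair of kets that differ only in qubit 1: amplitudes (a, b) of (|…0…⟩, |…1…⟩) become ((a + b)/√2, (a − b)/√2). Kets absent from the input have amplitude 0.
(|00⟩, |01⟩): (a, b) = (0, 1) → (1/√2, -1/√2)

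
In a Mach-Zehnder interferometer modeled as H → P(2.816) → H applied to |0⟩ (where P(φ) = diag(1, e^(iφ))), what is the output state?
(0.02627 + 0.1599i)|0⟩ + (0.9737 - 0.1599i)|1⟩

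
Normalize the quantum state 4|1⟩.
|1⟩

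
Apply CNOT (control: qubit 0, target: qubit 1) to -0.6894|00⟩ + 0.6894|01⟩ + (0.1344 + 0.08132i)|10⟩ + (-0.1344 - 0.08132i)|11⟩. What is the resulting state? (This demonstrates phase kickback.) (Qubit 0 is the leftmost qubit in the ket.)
-0.6894|00⟩ + 0.6894|01⟩ + (-0.1344 - 0.08132i)|10⟩ + (0.1344 + 0.08132i)|11⟩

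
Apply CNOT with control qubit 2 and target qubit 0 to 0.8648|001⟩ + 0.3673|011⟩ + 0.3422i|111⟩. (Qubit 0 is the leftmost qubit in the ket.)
0.3422i|011⟩ + 0.8648|101⟩ + 0.3673|111⟩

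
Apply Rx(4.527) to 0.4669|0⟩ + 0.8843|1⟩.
(-0.2982 - 0.6805i)|0⟩ + (-0.5647 - 0.3593i)|1⟩

Rx(4.527) = [[cos(θ/2), −i·sin(θ/2)], [−i·sin(θ/2), cos(θ/2)]]; θ = 4.527, cos(θ/2) ≈ -0.63862, sin(θ/2) ≈ 0.769522.
With a = amp(|0⟩) = 0.4669 and b = amp(|1⟩) = 0.8843:
new amp(|0⟩) = (-0.63862)·a + (-0.769522i)·b = (-0.2982 - 0.6805i)
new amp(|1⟩) = (-0.769522i)·a + (-0.63862)·b = (-0.5647 - 0.3593i)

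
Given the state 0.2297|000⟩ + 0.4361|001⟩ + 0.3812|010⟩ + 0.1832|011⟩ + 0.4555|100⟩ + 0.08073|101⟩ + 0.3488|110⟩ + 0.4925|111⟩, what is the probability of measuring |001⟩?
0.1902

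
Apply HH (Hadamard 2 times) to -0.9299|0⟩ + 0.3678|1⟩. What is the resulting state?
-0.9299|0⟩ + 0.3678|1⟩

H² = I, so an even number of Hadamards cancels: H^2 = I and the state is unchanged.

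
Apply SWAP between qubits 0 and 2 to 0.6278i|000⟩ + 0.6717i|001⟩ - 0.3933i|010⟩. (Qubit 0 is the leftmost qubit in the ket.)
0.6278i|000⟩ - 0.3933i|010⟩ + 0.6717i|100⟩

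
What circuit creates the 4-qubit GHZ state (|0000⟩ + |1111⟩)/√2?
H(q0) → CNOT(q0,q1) → CNOT(q0,q2) → CNOT(q0,q3)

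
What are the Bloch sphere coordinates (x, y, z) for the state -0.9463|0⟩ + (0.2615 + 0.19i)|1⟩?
(-0.4949, -0.3596, 0.791)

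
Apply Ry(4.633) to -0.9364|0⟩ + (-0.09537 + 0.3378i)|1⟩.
(0.7054 - 0.2482i)|0⟩ + (-0.6232 - 0.2292i)|1⟩

Ry(4.633) = [[cos(θ/2), −sin(θ/2)], [sin(θ/2), cos(θ/2)]]; θ = 4.633, cos(θ/2) ≈ -0.678489, sin(θ/2) ≈ 0.734611.
With a = amp(|0⟩) = -0.9364 and b = amp(|1⟩) = (-0.09537 + 0.3378i):
new amp(|0⟩) = (-0.678489)·a + (-0.734611)·b = (0.7054 - 0.2482i)
new amp(|1⟩) = (0.734611)·a + (-0.678489)·b = (-0.6232 - 0.2292i)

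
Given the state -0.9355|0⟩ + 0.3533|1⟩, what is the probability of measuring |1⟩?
0.1248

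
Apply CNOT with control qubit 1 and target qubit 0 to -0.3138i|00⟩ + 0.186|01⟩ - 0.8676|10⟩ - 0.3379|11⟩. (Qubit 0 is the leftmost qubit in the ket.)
-0.3138i|00⟩ - 0.3379|01⟩ - 0.8676|10⟩ + 0.186|11⟩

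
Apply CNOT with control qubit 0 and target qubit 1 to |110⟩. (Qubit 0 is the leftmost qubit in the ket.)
|100⟩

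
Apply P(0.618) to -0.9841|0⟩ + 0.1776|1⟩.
-0.9841|0⟩ + (0.1448 + 0.1029i)|1⟩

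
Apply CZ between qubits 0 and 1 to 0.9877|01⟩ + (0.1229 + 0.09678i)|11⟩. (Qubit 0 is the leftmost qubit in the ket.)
0.9877|01⟩ + (-0.1229 - 0.09678i)|11⟩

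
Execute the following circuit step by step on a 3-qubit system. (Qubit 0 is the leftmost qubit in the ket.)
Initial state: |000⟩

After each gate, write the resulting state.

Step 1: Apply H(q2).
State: 1/√2|000⟩ + 1/√2|001⟩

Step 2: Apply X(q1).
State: 1/√2|010⟩ + 1/√2|011⟩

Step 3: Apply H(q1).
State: 1/2|000⟩ + 1/2|001⟩ - 1/2|010⟩ - 1/2|011⟩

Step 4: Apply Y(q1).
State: (1/2)i|000⟩ + (1/2)i|001⟩ + (1/2)i|010⟩ + (1/2)i|011⟩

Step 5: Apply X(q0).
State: (1/2)i|100⟩ + (1/2)i|101⟩ + (1/2)i|110⟩ + (1/2)i|111⟩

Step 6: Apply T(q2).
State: (1/2)i|100⟩ + (-1/√8 + (1/√8)i)|101⟩ + (1/2)i|110⟩ + (-1/√8 + (1/√8)i)|111⟩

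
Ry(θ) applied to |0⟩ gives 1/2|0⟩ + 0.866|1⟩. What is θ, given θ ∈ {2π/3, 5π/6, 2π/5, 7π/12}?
2π/3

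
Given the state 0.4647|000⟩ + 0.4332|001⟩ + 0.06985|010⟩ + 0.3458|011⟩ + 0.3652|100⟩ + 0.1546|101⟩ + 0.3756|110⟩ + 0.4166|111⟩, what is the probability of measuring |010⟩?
0.004879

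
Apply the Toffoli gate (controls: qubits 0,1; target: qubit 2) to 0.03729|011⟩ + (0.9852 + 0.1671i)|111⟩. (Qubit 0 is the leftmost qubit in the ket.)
0.03729|011⟩ + (0.9852 + 0.1671i)|110⟩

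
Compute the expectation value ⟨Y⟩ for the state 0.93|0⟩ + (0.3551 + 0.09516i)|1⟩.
0.177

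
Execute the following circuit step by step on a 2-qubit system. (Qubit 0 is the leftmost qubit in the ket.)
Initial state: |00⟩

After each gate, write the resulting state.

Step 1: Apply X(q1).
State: |01⟩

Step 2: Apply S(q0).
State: |01⟩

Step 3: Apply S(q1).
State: i|01⟩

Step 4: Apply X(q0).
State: i|11⟩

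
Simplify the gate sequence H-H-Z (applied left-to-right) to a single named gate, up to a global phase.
Z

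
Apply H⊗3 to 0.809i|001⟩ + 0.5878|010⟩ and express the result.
(0.2078 + 0.286i)|000⟩ + (0.2078 - 0.286i)|001⟩ + (-0.2078 + 0.286i)|010⟩ + (-0.2078 - 0.286i)|011⟩ + (0.2078 + 0.286i)|100⟩ + (0.2078 - 0.286i)|101⟩ + (-0.2078 + 0.286i)|110⟩ + (-0.2078 - 0.286i)|111⟩

H⊗3 gives amp(|y⟩) = (1/2√2) Σ_x (−1)^(x·y) amp(|x⟩), where x·y is the number of positions in which both x and y have a 1.
|000⟩: (0.809i + 0.5878)/(2√2) = (0.2078 + 0.286i)
|001⟩: (-0.809i + 0.5878)/(2√2) = (0.2078 - 0.286i)
|010⟩: (0.809i - 0.5878)/(2√2) = (-0.2078 + 0.286i)
|011⟩: (-0.809i - 0.5878)/(2√2) = (-0.2078 - 0.286i)
|100⟩: (0.809i + 0.5878)/(2√2) = (0.2078 + 0.286i)
|101⟩: (-0.809i + 0.5878)/(2√2) = (0.2078 - 0.286i)
|110⟩: (0.809i - 0.5878)/(2√2) = (-0.2078 + 0.286i)
|111⟩: (-0.809i - 0.5878)/(2√2) = (-0.2078 - 0.286i)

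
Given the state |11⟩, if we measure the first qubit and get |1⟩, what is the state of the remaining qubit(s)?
|1⟩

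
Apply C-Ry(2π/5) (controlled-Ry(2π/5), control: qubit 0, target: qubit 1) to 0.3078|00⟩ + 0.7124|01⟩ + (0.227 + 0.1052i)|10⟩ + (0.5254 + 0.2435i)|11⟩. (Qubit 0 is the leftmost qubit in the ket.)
0.3078|00⟩ + 0.7124|01⟩ + (-0.1252 - 0.05802i)|10⟩ + (0.5585 + 0.2588i)|11⟩

C-Ry(2π/5) leaves the control-|0⟩ kets |00⟩, |01⟩ unchanged and applies Ry(2π/5) to qubit 1 on the control-|1⟩ pair (|10⟩, |11⟩).
Ry(2π/5) = [[cos(θ/2), −sin(θ/2)], [sin(θ/2), cos(θ/2)]]; θ = 2π/5, cos(θ/2) ≈ 0.809017, sin(θ/2) ≈ 0.587785.
With a = amp(|10⟩) = (0.227 + 0.1052i) and b = amp(|11⟩) = (0.5254 + 0.2435i):
new amp(|10⟩) = (0.809017)·a + (-0.587785)·b = (-0.1252 - 0.05802i)
new amp(|11⟩) = (0.587785)·a + (0.809017)·b = (0.5585 + 0.2588i)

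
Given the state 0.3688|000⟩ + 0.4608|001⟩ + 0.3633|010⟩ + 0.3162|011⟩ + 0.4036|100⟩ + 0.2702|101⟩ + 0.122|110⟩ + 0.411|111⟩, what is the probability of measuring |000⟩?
0.136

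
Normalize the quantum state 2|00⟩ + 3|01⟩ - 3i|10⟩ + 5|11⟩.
0.2917|00⟩ + 0.4376|01⟩ - 0.4376i|10⟩ + 0.7293|11⟩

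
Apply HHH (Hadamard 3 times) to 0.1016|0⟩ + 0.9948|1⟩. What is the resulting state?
0.7753|0⟩ - 0.6316|1⟩

H² = I, so H^3 = H: a single Hadamard. With (a, b) = (0.1016, 0.9948), H gives ((a + b)/√2, (a − b)/√2) = (0.7753, -0.6316).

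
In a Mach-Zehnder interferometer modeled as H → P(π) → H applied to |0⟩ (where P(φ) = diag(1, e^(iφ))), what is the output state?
|1⟩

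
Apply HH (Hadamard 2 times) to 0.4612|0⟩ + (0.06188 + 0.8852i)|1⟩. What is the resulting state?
0.4612|0⟩ + (0.06188 + 0.8852i)|1⟩

H² = I, so an even number of Hadamards cancels: H^2 = I and the state is unchanged.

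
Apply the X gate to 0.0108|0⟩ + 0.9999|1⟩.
0.9999|0⟩ + 0.0108|1⟩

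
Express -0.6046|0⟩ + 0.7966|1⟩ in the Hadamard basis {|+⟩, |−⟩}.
0.1358|+⟩ - 0.9908|−⟩

With |ψ⟩ = α|0⟩ + β|1⟩, the Hadamard-basis coefficients are ⟨+|ψ⟩ = (α + β)/√2 and ⟨−|ψ⟩ = (α − β)/√2.
Here α = -0.6046, β = 0.7966: (α + β)/√2 = 0.1358, (α − β)/√2 = -0.9908.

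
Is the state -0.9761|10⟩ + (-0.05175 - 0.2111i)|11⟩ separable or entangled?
Separable

Writing the state as a|00⟩ + b|01⟩ + c|10⟩ + d|11⟩, it is a product state iff ad − bc = 0.
Here (a, b, c, d) = (0, 0, -0.9761, (-0.05175 - 0.2111i)): ad − bc = (0)(-0.05175 - 0.2111i) − (0)(-0.9761) = 0, so the state is separable.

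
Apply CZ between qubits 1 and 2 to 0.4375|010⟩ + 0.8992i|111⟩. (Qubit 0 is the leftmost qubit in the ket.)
0.4375|010⟩ - 0.8992i|111⟩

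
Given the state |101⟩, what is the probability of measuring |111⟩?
0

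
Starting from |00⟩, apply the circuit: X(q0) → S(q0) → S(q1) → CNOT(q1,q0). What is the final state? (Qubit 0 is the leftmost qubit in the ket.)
i|10⟩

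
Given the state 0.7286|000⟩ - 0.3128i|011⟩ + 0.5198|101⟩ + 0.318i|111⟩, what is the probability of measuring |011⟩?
0.09784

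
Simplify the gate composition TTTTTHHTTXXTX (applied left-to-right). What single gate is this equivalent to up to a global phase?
X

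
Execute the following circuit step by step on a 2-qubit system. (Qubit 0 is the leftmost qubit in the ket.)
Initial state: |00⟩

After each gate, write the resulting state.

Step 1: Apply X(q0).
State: |10⟩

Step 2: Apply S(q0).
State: i|10⟩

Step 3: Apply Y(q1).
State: -|11⟩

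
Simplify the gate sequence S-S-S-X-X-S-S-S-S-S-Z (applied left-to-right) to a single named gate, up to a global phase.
Z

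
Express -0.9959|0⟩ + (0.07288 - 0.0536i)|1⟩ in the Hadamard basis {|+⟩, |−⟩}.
(-0.6527 - 0.0379i)|+⟩ + (-0.7557 + 0.0379i)|−⟩

With |ψ⟩ = α|0⟩ + β|1⟩, the Hadamard-basis coefficients are ⟨+|ψ⟩ = (α + β)/√2 and ⟨−|ψ⟩ = (α − β)/√2.
Here α = -0.9959, β = (0.07288 - 0.0536i): (α + β)/√2 = (-0.6527 - 0.0379i), (α − β)/√2 = (-0.7557 + 0.0379i).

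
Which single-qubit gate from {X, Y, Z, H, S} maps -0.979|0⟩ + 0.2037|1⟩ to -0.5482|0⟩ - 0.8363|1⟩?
H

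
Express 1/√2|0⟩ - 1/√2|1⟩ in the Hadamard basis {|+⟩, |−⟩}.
|−⟩

With |ψ⟩ = α|0⟩ + β|1⟩, the Hadamard-basis coefficients are ⟨+|ψ⟩ = (α + β)/√2 and ⟨−|ψ⟩ = (α − β)/√2.
Here α = 1/√2, β = -1/√2: (α + β)/√2 = 0, (α − β)/√2 = 1.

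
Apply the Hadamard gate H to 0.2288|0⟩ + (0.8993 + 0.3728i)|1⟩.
(0.7977 + 0.2636i)|0⟩ + (-0.4741 - 0.2636i)|1⟩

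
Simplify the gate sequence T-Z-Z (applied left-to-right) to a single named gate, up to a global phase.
T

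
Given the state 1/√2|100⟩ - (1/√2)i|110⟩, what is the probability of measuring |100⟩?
1/2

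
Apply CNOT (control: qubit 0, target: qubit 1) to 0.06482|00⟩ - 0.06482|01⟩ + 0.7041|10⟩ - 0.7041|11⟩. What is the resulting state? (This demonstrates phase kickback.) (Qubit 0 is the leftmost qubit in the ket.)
0.06482|00⟩ - 0.06482|01⟩ - 0.7041|10⟩ + 0.7041|11⟩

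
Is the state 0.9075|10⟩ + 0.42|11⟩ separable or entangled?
Separable

Writing the state as a|00⟩ + b|01⟩ + c|10⟩ + d|11⟩, it is a product state iff ad − bc = 0.
Here (a, b, c, d) = (0, 0, 0.9075, 0.42): ad − bc = (0)(0.42) − (0)(0.9075) = 0, so the state is separable.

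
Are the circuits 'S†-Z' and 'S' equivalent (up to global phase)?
Yes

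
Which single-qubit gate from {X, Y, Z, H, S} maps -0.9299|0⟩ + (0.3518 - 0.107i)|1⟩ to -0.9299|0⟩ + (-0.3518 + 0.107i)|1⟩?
Z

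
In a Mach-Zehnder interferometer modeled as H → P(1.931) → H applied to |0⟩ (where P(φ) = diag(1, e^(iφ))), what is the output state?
(0.3238 + 0.4679i)|0⟩ + (0.6762 - 0.4679i)|1⟩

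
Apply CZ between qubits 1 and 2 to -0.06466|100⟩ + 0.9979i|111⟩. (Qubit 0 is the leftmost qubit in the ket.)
-0.06466|100⟩ - 0.9979i|111⟩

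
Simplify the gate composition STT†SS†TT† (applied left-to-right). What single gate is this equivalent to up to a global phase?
S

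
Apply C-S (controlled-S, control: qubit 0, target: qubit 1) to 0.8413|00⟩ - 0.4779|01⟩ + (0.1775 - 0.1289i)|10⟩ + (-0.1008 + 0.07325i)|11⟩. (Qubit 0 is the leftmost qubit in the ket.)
0.8413|00⟩ - 0.4779|01⟩ + (0.1775 - 0.1289i)|10⟩ + (-0.07325 - 0.1008i)|11⟩

C-S leaves the control-|0⟩ kets |00⟩, |01⟩ unchanged and applies S to qubit 1 on the control-|1⟩ pair (|10⟩, |11⟩).
S = [[1, 0], [0, i]].
With a = amp(|10⟩) = (0.1775 - 0.1289i) and b = amp(|11⟩) = (-0.1008 + 0.07325i):
new amp(|10⟩) = (1)·a = (0.1775 - 0.1289i)
new amp(|11⟩) = (i)·b = (-0.07325 - 0.1008i)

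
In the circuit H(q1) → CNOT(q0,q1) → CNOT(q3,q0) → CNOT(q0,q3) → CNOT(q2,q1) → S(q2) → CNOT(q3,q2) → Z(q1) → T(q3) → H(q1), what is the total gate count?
10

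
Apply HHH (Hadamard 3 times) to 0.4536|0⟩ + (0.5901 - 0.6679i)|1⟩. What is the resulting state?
(0.738 - 0.4723i)|0⟩ + (-0.09652 + 0.4723i)|1⟩

H² = I, so H^3 = H: a single Hadamard. With (a, b) = (0.4536, (0.5901 - 0.6679i)), H gives ((a + b)/√2, (a − b)/√2) = ((0.738 - 0.4723i), (-0.09652 + 0.4723i)).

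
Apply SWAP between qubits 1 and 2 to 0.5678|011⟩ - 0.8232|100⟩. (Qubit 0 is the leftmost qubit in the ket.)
0.5678|011⟩ - 0.8232|100⟩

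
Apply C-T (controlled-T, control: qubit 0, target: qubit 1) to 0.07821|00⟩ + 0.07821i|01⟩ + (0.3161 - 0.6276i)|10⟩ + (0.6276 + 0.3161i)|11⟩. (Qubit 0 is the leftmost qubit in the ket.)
0.07821|00⟩ + 0.07821i|01⟩ + (0.3161 - 0.6276i)|10⟩ + (0.2203 + 0.6673i)|11⟩

C-T leaves the control-|0⟩ kets |00⟩, |01⟩ unchanged and applies T to qubit 1 on the control-|1⟩ pair (|10⟩, |11⟩).
T = [[1, 0], [0, (1/√2 + (1/√2)i)]].
With a = amp(|10⟩) = (0.3161 - 0.6276i) and b = amp(|11⟩) = (0.6276 + 0.3161i):
new amp(|10⟩) = (1)·a = (0.3161 - 0.6276i)
new amp(|11⟩) = (1/√2 + (1/√2)i)·b = (0.2203 + 0.6673i)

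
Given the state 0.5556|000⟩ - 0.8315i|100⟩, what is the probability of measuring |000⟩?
0.3087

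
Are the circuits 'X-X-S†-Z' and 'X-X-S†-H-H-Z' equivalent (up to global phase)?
Yes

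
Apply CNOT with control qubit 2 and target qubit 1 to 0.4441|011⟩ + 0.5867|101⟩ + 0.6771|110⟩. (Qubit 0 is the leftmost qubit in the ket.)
0.4441|001⟩ + 0.6771|110⟩ + 0.5867|111⟩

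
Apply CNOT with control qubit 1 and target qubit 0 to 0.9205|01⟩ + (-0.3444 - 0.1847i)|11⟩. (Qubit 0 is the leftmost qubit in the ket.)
(-0.3444 - 0.1847i)|01⟩ + 0.9205|11⟩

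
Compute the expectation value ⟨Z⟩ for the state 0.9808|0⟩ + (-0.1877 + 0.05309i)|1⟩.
0.9239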